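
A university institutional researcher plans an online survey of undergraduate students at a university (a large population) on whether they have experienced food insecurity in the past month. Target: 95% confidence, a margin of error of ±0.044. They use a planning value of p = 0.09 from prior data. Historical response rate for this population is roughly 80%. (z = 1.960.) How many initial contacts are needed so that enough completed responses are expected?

Completed interviews needed: n₀ = 1.960² × 0.0819 / 0.044² ≈ 162.51 → 163.
At an 80% response rate, contacts needed = 163 / 0.80 ≈ 203.75 → 204.

204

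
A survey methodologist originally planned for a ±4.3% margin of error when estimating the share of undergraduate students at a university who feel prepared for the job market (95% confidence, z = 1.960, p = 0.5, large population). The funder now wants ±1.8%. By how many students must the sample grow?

At ±4.3%: n = 1.960² × 0.2500 / 0.043² ≈ 519.42 → 520.
At ±1.8%: n = 1.960² × 0.2500 / 0.018² ≈ 2964.20 → 2965.
Additional respondents: 2965 − 520 = 2445.

2445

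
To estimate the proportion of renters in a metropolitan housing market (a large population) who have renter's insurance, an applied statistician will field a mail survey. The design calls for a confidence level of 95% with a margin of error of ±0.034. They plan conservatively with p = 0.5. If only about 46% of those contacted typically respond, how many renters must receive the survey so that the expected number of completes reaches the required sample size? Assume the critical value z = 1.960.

Completed interviews needed: n₀ = 1.960² × 0.2500 / 0.034² ≈ 830.80 → 831.
At a 46% response rate, contacts needed = 831 / 0.46 ≈ 1806.52 → 1807.

1807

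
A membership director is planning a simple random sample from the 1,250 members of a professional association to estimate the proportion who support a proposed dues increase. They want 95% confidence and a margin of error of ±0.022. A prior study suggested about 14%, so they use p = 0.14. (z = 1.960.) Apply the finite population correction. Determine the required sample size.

Unadjusted: n₀ = 1.960² × 0.14 × 0.86 / 0.022² ≈ 955.64, so n₀ = 956.
Finite population correction with N = 1,250: n = n₀ / (1 + (n₀−1)/N) = 956 / (1 + 955/1250) = 956 / 1.7640 ≈ 541.95.
Rounding up, n = 542.

542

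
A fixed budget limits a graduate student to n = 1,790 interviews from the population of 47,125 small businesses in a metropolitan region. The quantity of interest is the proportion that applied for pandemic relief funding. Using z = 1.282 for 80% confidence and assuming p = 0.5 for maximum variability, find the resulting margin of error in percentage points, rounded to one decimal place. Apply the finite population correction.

1.5

Finite-population factor: (N−n)/(N−1) = (47125−1790)/(47125−1) = 0.9620.
SE(p̂) = √[p(1−p)/n · (N−n)/(N−1)] = √[0.2500/1790 × 0.9620] = 0.01159.
E = z × SE = 1.282 × 0.01159 = 0.01486 ≈ 1.5 percentage points.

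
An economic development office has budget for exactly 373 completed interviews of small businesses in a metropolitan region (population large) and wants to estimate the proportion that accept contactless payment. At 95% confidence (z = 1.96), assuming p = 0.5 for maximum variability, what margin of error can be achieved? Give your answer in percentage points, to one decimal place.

SE(p̂) = √[p(1−p)/n] = √[0.2500/373] = 0.02589.
E = z × SE = 1.96 × 0.02589 = 0.05074, or 5.1 percentage points.

5.1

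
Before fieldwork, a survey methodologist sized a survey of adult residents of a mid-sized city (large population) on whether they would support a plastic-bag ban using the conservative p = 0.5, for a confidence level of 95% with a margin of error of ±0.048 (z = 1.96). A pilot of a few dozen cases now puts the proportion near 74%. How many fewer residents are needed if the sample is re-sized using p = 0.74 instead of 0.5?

Conservative (p = 0.5): n = 1.96² × 0.25 / 0.048² ≈ 416.84 → 417.
Using p = 0.74: p(1−p) = 0.1924, so n = 1.96² × 0.1924 / 0.048² ≈ 320.80 → 321.
Reduction: 417 − 321 = 96.

96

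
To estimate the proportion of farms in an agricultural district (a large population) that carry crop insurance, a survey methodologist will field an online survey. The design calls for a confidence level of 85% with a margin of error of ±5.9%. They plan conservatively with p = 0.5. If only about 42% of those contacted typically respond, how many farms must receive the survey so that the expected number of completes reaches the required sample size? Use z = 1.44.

Completed interviews needed: n₀ = 1.44² × 0.2500 / 0.059² ≈ 148.92 → 149.
At a 42% response rate, contacts needed = 149 / 0.42 ≈ 354.76 → 355.

355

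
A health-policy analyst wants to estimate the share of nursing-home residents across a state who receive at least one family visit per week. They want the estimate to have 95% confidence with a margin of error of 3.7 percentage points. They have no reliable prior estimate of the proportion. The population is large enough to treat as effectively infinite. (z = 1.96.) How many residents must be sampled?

702

With no prior estimate, use p = 0.5, giving p(1−p) = 0.25.
n = z²·p(1−p)/E² = 1.96² × 0.2500 / 0.037² = 3.8416 × 0.2500 / 0.001369 ≈ 701.53.
Rounding up gives n = 702.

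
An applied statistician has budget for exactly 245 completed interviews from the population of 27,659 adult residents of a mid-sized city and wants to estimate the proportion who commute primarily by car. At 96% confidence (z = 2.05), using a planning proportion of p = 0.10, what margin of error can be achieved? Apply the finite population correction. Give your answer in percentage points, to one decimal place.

Finite-population factor: (N−n)/(N−1) = (27659−245)/(27659−1) = 0.9912.
SE(p̂) = √[p(1−p)/n · (N−n)/(N−1)] = √[0.0900/245 × 0.9912] = 0.01908.
E = z × SE = 2.05 × 0.01908 = 0.03912 ≈ 3.9 percentage points.

3.9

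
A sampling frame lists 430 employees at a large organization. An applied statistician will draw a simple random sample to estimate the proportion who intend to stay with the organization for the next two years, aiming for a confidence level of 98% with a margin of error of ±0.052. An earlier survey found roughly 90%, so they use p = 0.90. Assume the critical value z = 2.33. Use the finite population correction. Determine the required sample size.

Unadjusted: n₀ = 2.33² × 0.90 × 0.10 / 0.052² ≈ 180.70, so n₀ = 181.
Finite population correction with N = 430: n = n₀ / (1 + (n₀−1)/N) = 181 / (1 + 180/430) = 181 / 1.4186 ≈ 127.59.
Rounding up, n = 128.

128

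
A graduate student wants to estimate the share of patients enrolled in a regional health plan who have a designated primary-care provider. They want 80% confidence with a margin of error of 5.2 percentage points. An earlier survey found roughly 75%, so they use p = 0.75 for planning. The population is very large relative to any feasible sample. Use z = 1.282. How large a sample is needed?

114

With p = 0.75, p(1−p) = 0.1875.
n = z²·p(1−p)/E² = 1.282² × 0.1875 / 0.052² = 1.6435 × 0.1875 / 0.002704 ≈ 113.96.
Rounding up gives n = 114.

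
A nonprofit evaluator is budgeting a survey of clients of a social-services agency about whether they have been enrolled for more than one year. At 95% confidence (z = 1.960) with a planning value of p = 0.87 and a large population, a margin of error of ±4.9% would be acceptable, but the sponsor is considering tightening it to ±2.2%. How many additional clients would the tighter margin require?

717

At ±4.9%: n = 1.960² × 0.1131 / 0.049² ≈ 180.96 → 181.
At ±2.2%: n = 1.960² × 0.1131 / 0.022² ≈ 897.70 → 898.
Additional respondents: 898 − 181 = 717.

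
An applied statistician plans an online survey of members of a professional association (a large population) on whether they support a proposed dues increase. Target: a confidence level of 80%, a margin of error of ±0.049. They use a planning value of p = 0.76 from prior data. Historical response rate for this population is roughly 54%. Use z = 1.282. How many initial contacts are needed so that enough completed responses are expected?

232

Completed interviews needed: n₀ = 1.282² × 0.1824 / 0.049² ≈ 124.86 → 125.
At a 54% response rate, contacts needed = 125 / 0.54 ≈ 231.48 → 232.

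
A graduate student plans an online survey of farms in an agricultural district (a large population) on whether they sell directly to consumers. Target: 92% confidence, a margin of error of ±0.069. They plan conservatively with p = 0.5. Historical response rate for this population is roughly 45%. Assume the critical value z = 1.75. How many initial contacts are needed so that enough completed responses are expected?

Completed interviews needed: n₀ = 1.75² × 0.2500 / 0.069² ≈ 160.81 → 161.
At a 45% response rate, contacts needed = 161 / 0.45 ≈ 357.78 → 358.

358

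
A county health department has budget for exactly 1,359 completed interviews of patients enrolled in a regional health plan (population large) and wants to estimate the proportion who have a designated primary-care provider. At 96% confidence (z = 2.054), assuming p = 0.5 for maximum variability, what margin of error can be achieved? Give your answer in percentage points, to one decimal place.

2.8

SE(p̂) = √[p(1−p)/n] = √[0.2500/1359] = 0.01356.
E = z × SE = 2.054 × 0.01356 = 0.02786, or 2.8 percentage points.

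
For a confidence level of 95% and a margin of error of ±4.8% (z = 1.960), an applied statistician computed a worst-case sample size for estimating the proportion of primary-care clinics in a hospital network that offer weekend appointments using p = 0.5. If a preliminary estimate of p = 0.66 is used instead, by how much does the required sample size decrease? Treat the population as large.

Conservative (p = 0.5): n = 1.960² × 0.25 / 0.048² ≈ 416.84 → 417.
Using p = 0.66: p(1−p) = 0.2244, so n = 1.960² × 0.2244 / 0.048² ≈ 374.16 → 375.
Reduction: 417 − 375 = 42.

42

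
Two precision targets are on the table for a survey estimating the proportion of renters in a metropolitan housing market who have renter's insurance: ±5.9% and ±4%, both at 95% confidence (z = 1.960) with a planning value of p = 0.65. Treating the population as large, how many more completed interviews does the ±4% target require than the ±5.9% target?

295

At ±5.9%: n = 1.960² × 0.2275 / 0.059² ≈ 251.07 → 252.
At ±4%: n = 1.960² × 0.2275 / 0.040² ≈ 546.23 → 547.
Additional respondents: 547 − 252 = 295.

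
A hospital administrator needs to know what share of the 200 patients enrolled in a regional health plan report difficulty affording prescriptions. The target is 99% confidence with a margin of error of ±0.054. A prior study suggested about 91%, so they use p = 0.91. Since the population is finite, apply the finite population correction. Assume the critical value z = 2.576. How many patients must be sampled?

97

Unadjusted: n₀ = 2.576² × 0.91 × 0.09 / 0.054² ≈ 186.38, so n₀ = 187.
Finite population correction with N = 200: n = n₀ / (1 + (n₀−1)/N) = 187 / (1 + 186/200) = 187 / 1.9300 ≈ 96.89.
Rounding up, n = 97.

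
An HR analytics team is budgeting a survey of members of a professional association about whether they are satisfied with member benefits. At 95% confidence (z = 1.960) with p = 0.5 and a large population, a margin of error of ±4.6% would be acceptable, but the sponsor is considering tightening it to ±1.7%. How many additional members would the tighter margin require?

At ±4.6%: n = 1.960² × 0.2500 / 0.046² ≈ 453.88 → 454.
At ±1.7%: n = 1.960² × 0.2500 / 0.017² ≈ 3323.18 → 3324.
Additional respondents: 3324 − 454 = 2870.

2870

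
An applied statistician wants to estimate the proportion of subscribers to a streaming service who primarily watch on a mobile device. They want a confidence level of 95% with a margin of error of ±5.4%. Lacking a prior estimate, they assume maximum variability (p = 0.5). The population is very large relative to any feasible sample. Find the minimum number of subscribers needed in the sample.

For 95% confidence, z = 1.960.
With p = 0.5, p(1−p) = 0.25.
n = z²·p(1−p)/E² = 1.960² × 0.2500 / 0.054² = 3.8416 × 0.2500 / 0.002916 ≈ 329.36.
Rounding up gives n = 330.

330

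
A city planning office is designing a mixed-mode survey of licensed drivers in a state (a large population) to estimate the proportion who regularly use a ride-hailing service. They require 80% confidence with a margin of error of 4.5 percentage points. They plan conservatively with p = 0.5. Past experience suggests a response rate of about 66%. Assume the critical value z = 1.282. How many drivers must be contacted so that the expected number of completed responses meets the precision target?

Completed interviews needed: n₀ = 1.282² × 0.2500 / 0.045² ≈ 202.90 → 203.
At a 66% response rate, contacts needed = 203 / 0.66 ≈ 307.58 → 308.

308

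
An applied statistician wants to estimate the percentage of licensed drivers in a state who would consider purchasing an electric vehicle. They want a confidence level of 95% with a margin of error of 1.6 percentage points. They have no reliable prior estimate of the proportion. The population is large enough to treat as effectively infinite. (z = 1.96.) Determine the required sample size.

With no prior estimate, use p = 0.5, giving p(1−p) = 0.25.
n = z²·p(1−p)/E² = 1.96² × 0.2500 / 0.016² = 3.8416 × 0.2500 / 0.000256 ≈ 3751.56.
Rounding up gives n = 3752.

3752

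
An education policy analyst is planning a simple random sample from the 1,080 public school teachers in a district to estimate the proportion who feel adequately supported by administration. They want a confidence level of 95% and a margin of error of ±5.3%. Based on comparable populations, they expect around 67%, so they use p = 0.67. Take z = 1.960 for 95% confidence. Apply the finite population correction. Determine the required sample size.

237

Unadjusted: n₀ = 1.960² × 0.67 × 0.33 / 0.053² ≈ 302.38, so n₀ = 303.
Finite population correction with N = 1,080: n = n₀ / (1 + (n₀−1)/N) = 303 / (1 + 302/1080) = 303 / 1.2796 ≈ 236.79.
Rounding up, n = 237.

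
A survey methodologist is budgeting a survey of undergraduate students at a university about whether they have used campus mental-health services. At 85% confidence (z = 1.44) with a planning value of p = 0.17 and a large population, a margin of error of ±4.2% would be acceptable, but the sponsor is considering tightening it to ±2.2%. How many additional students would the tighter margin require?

At ±4.2%: n = 1.44² × 0.1411 / 0.042² ≈ 165.86 → 166.
At ±2.2%: n = 1.44² × 0.1411 / 0.022² ≈ 604.51 → 605.
Additional respondents: 605 − 166 = 439.

439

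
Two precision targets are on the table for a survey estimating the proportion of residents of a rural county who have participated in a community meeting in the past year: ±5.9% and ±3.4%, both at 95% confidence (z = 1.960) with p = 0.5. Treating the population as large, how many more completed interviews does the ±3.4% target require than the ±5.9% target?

At ±5.9%: n = 1.960² × 0.2500 / 0.059² ≈ 275.90 → 276.
At ±3.4%: n = 1.960² × 0.2500 / 0.034² ≈ 830.80 → 831.
Additional respondents: 831 − 276 = 555.

555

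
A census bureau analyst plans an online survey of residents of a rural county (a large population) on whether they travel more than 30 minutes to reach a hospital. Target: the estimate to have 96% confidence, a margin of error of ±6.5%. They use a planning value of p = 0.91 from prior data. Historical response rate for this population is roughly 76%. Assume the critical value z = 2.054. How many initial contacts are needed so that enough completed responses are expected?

Completed interviews needed: n₀ = 2.054² × 0.0819 / 0.065² ≈ 81.78 → 82.
At a 76% response rate, contacts needed = 82 / 0.76 ≈ 107.89 → 108.

108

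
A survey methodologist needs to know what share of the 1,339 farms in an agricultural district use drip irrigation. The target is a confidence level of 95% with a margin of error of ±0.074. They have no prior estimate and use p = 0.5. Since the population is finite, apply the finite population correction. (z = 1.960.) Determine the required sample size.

Unadjusted: n₀ = 1.960² × 0.50 × 0.50 / 0.074² ≈ 175.38, so n₀ = 176.
Finite population correction with N = 1,339: n = n₀ / (1 + (n₀−1)/N) = 176 / (1 + 175/1339) = 176 / 1.1307 ≈ 155.66.
Rounding up, n = 156.

156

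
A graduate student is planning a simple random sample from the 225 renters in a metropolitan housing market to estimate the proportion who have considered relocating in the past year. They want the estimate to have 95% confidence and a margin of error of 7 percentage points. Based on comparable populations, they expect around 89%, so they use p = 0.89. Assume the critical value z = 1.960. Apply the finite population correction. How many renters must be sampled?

Unadjusted: n₀ = 1.960² × 0.89 × 0.11 / 0.070² ≈ 76.75, so n₀ = 77.
Finite population correction with N = 225: n = n₀ / (1 + (n₀−1)/N) = 77 / (1 + 76/225) = 77 / 1.3378 ≈ 57.56.
Rounding up, n = 58.

58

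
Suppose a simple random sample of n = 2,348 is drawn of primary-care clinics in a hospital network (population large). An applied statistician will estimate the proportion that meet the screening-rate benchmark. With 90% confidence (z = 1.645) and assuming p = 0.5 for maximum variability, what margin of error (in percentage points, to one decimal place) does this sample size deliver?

SE(p̂) = √[p(1−p)/n] = √[0.2500/2348] = 0.01032.
E = z × SE = 1.645 × 0.01032 = 0.01697, or 1.7 percentage points.

1.7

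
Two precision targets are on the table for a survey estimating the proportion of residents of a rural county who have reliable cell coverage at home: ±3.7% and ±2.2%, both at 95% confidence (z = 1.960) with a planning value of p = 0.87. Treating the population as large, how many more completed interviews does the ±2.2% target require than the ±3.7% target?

580

At ±3.7%: n = 1.960² × 0.1131 / 0.037² ≈ 317.37 → 318.
At ±2.2%: n = 1.960² × 0.1131 / 0.022² ≈ 897.70 → 898.
Additional respondents: 898 − 318 = 580.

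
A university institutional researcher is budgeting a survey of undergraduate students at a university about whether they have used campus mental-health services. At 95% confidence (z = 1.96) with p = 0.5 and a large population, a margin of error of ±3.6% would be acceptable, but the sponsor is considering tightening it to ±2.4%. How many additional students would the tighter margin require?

At ±3.6%: n = 1.96² × 0.2500 / 0.036² ≈ 741.05 → 742.
At ±2.4%: n = 1.96² × 0.2500 / 0.024² ≈ 1667.36 → 1668.
Additional respondents: 1668 − 742 = 926.

926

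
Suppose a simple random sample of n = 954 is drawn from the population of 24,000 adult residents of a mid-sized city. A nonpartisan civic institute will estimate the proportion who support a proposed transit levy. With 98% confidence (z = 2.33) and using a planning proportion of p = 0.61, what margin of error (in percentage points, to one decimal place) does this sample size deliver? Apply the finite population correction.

Finite-population factor: (N−n)/(N−1) = (24000−954)/(24000−1) = 0.9603.
SE(p̂) = √[p(1−p)/n · (N−n)/(N−1)] = √[0.2379/954 × 0.9603] = 0.01547.
E = z × SE = 2.33 × 0.01547 = 0.03606 ≈ 3.6 percentage points.

3.6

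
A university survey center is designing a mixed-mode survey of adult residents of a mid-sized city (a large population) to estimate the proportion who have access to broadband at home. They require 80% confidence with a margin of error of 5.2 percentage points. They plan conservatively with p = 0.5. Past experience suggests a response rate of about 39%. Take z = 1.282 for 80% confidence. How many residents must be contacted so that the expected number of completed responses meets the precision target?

390

Completed interviews needed: n₀ = 1.282² × 0.2500 / 0.052² ≈ 151.95 → 152.
At a 39% response rate, contacts needed = 152 / 0.39 ≈ 389.74 → 390.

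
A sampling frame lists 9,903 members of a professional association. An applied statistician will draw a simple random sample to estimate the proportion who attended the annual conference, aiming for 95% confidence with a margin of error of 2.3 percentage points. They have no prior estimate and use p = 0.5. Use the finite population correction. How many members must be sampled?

1535

For 95% confidence, z = 1.960.
Unadjusted: n₀ = 1.960² × 0.50 × 0.50 / 0.023² ≈ 1815.50, so n₀ = 1816.
Finite population correction with N = 9,903: n = n₀ / (1 + (n₀−1)/N) = 1816 / (1 + 1815/9903) = 1816 / 1.1833 ≈ 1534.72.
Rounding up, n = 1535.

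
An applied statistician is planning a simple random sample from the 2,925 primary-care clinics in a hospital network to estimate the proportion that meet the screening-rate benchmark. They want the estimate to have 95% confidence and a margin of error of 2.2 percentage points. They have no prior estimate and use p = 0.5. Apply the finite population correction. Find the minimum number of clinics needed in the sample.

1183

For 95% confidence, z = 1.960.
Unadjusted: n₀ = 1.960² × 0.50 × 0.50 / 0.022² ≈ 1984.30, so n₀ = 1985.
Finite population correction with N = 2,925: n = n₀ / (1 + (n₀−1)/N) = 1985 / (1 + 1984/2925) = 1985 / 1.6783 ≈ 1182.75.
Rounding up, n = 1183.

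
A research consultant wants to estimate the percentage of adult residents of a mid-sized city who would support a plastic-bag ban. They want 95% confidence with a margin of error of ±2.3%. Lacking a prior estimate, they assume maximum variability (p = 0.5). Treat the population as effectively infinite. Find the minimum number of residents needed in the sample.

For 95% confidence, z = 1.96.
With p = 0.5, p(1−p) = 0.25.
n = z²·p(1−p)/E² = 1.96² × 0.2500 / 0.023² = 3.8416 × 0.2500 / 0.000529 ≈ 1815.50.
Rounding up gives n = 1816.

1816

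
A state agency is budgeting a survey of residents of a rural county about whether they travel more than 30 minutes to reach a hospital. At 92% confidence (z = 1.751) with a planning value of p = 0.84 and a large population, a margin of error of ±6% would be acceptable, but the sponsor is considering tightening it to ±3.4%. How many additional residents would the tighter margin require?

242

At ±6%: n = 1.751² × 0.1344 / 0.060² ≈ 114.46 → 115.
At ±3.4%: n = 1.751² × 0.1344 / 0.034² ≈ 356.46 → 357.
Additional respondents: 357 − 115 = 242.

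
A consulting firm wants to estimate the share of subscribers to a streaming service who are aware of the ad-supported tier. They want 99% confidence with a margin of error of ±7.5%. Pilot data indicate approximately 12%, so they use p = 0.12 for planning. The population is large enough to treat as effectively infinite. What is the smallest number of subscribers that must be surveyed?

For 99% confidence, z = 2.576.
With p = 0.12, p(1−p) = 0.1056.
n = z²·p(1−p)/E² = 2.576² × 0.1056 / 0.075² = 6.6358 × 0.1056 / 0.005625 ≈ 124.58.
Rounding up gives n = 125.

125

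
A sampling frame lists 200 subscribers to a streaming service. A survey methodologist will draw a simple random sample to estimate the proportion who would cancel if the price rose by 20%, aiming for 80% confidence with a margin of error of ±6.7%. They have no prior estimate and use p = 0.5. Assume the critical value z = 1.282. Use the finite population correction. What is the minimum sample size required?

64

Unadjusted: n₀ = 1.282² × 0.50 × 0.50 / 0.067² ≈ 91.53, so n₀ = 92.
Finite population correction with N = 200: n = n₀ / (1 + (n₀−1)/N) = 92 / (1 + 91/200) = 92 / 1.4550 ≈ 63.23.
Rounding up, n = 64.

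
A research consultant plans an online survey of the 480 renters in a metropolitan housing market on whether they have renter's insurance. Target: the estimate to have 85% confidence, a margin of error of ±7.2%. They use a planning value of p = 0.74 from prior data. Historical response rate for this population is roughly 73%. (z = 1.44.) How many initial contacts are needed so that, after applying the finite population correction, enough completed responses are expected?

92

Completed interviews needed (unadjusted): n₀ = 1.44² × 0.1924 / 0.072² ≈ 76.96 → 77.
FPC for N = 480: n = 77 / (1 + 76/480) = 77 / 1.1583 ≈ 66.47 → 67.
At a 73% response rate, contacts needed = 67 / 0.73 ≈ 91.78 → 92.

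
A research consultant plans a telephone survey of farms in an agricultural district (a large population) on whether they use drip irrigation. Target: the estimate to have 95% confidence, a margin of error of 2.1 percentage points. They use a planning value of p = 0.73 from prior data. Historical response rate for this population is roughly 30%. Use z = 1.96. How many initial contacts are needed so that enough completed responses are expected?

5724

Completed interviews needed: n₀ = 1.96² × 0.1971 / 0.021² ≈ 1716.96 → 1717.
At a 30% response rate, contacts needed = 1717 / 0.30 ≈ 5723.33 → 5724.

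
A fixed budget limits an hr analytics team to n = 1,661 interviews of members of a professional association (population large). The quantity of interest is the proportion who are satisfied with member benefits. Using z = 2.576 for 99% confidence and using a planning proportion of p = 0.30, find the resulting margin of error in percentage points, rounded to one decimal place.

2.9

SE(p̂) = √[p(1−p)/n] = √[0.2100/1661] = 0.01124.
E = z × SE = 2.576 × 0.01124 = 0.02896, or 2.9 percentage points.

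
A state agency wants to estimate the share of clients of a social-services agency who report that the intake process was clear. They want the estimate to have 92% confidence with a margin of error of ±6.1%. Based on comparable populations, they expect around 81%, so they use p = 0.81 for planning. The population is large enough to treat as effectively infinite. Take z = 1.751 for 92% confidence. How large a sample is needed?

127

With p = 0.81, p(1−p) = 0.1539.
n = z²·p(1−p)/E² = 1.751² × 0.1539 / 0.061² = 3.0660 × 0.1539 / 0.003721 ≈ 126.81.
Rounding up gives n = 127.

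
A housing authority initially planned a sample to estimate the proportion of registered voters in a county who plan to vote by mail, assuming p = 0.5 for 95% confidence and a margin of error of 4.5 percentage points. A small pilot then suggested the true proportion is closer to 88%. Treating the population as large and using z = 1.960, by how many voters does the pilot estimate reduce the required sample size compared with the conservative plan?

Conservative (p = 0.5): n = 1.960² × 0.25 / 0.045² ≈ 474.27 → 475.
Using p = 0.88: p(1−p) = 0.1056, so n = 1.960² × 0.1056 / 0.045² ≈ 200.33 → 201.
Reduction: 475 − 201 = 274.

274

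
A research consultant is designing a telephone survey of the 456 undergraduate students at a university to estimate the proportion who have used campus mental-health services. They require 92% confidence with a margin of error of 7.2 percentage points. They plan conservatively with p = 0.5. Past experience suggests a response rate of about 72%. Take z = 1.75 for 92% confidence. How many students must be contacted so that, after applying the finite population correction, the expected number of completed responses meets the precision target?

Completed interviews needed (unadjusted): n₀ = 1.75² × 0.2500 / 0.072² ≈ 147.69 → 148.
FPC for N = 456: n = 148 / (1 + 147/456) = 148 / 1.3224 ≈ 111.92 → 112.
At a 72% response rate, contacts needed = 112 / 0.72 ≈ 155.56 → 156.

156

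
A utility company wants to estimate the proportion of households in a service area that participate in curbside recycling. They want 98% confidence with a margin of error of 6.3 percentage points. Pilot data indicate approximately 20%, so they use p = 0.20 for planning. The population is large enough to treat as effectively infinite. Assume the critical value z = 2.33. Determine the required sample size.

219

With p = 0.20, p(1−p) = 0.1600.
n = z²·p(1−p)/E² = 2.33² × 0.1600 / 0.063² = 5.4289 × 0.1600 / 0.003969 ≈ 218.85.
Rounding up gives n = 219.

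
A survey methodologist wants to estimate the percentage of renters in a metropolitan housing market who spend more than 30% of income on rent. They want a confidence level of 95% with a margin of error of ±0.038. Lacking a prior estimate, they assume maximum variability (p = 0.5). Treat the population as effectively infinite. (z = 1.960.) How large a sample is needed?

With p = 0.5, p(1−p) = 0.25.
n = z²·p(1−p)/E² = 1.960² × 0.2500 / 0.038² = 3.8416 × 0.2500 / 0.001444 ≈ 665.10.
Rounding up gives n = 666.

666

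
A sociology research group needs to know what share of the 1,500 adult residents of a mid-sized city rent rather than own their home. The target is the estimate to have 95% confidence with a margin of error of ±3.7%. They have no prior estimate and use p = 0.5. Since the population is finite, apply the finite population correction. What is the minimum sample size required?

For 95% confidence, z = 1.960.
Unadjusted: n₀ = 1.960² × 0.50 × 0.50 / 0.037² ≈ 701.53, so n₀ = 702.
Finite population correction with N = 1,500: n = n₀ / (1 + (n₀−1)/N) = 702 / (1 + 701/1500) = 702 / 1.4673 ≈ 478.42.
Rounding up, n = 479.

479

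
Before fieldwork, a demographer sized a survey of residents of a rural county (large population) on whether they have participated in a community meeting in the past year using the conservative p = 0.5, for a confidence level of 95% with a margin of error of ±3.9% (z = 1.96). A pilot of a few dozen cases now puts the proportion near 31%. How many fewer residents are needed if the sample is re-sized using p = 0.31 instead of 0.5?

91

Conservative (p = 0.5): n = 1.96² × 0.25 / 0.039² ≈ 631.43 → 632.
Using p = 0.31: p(1−p) = 0.2139, so n = 1.96² × 0.2139 / 0.039² ≈ 540.25 → 541.
Reduction: 632 − 541 = 91.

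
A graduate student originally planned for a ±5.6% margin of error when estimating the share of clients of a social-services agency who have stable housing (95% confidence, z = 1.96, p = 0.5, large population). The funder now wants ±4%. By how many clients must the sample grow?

At ±5.6%: n = 1.96² × 0.2500 / 0.056² ≈ 306.25 → 307.
At ±4%: n = 1.96² × 0.2500 / 0.040² ≈ 600.25 → 601.
Additional respondents: 601 − 307 = 294.

294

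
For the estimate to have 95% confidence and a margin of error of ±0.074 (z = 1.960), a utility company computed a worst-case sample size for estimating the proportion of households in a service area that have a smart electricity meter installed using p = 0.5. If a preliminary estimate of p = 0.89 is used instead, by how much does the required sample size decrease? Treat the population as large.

Conservative (p = 0.5): n = 1.960² × 0.25 / 0.074² ≈ 175.38 → 176.
Using p = 0.89: p(1−p) = 0.0979, so n = 1.960² × 0.0979 / 0.074² ≈ 68.68 → 69.
Reduction: 176 − 69 = 107.

107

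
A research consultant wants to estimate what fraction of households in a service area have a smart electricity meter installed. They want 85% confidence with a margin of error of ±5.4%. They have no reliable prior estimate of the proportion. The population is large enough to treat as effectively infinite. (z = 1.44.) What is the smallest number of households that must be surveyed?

With no prior estimate, use p = 0.5, giving p(1−p) = 0.25.
n = z²·p(1−p)/E² = 1.44² × 0.2500 / 0.054² = 2.0736 × 0.2500 / 0.002916 ≈ 177.78.
Rounding up gives n = 178.

178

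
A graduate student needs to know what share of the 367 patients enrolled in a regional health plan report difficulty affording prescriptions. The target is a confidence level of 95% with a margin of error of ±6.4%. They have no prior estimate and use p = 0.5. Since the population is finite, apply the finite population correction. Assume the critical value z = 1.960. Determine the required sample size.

Unadjusted: n₀ = 1.960² × 0.50 × 0.50 / 0.064² ≈ 234.47, so n₀ = 235.
Finite population correction with N = 367: n = n₀ / (1 + (n₀−1)/N) = 235 / (1 + 234/367) = 235 / 1.6376 ≈ 143.50.
Rounding up, n = 144.

144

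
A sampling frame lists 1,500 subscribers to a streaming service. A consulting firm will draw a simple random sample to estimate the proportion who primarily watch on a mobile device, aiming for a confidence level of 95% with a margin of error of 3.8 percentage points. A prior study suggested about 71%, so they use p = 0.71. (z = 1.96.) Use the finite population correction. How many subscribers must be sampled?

Unadjusted: n₀ = 1.96² × 0.71 × 0.29 / 0.038² ≈ 547.77, so n₀ = 548.
Finite population correction with N = 1,500: n = n₀ / (1 + (n₀−1)/N) = 548 / (1 + 547/1500) = 548 / 1.3647 ≈ 401.56.
Rounding up, n = 402.

402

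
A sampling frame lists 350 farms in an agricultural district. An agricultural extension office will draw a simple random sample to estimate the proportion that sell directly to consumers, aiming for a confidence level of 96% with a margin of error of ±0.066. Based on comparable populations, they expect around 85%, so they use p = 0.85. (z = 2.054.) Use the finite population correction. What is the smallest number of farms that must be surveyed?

92

Unadjusted: n₀ = 2.054² × 0.85 × 0.15 / 0.066² ≈ 123.49, so n₀ = 124.
Finite population correction with N = 350: n = n₀ / (1 + (n₀−1)/N) = 124 / (1 + 123/350) = 124 / 1.3514 ≈ 91.75.
Rounding up, n = 92.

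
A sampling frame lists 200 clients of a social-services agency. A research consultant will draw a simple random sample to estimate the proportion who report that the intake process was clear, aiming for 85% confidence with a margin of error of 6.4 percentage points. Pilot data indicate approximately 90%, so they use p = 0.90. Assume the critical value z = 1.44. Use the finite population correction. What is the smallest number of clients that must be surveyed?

38

Unadjusted: n₀ = 1.44² × 0.90 × 0.10 / 0.064² ≈ 45.56, so n₀ = 46.
Finite population correction with N = 200: n = n₀ / (1 + (n₀−1)/N) = 46 / (1 + 45/200) = 46 / 1.2250 ≈ 37.55.
Rounding up, n = 38.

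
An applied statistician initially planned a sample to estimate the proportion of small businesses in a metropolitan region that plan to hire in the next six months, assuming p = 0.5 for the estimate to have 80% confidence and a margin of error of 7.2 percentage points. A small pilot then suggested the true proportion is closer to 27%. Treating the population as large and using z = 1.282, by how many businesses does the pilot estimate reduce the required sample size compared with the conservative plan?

17

Conservative (p = 0.5): n = 1.282² × 0.25 / 0.072² ≈ 79.26 → 80.
Using p = 0.27: p(1−p) = 0.1971, so n = 1.282² × 0.1971 / 0.072² ≈ 62.49 → 63.
Reduction: 80 − 63 = 17.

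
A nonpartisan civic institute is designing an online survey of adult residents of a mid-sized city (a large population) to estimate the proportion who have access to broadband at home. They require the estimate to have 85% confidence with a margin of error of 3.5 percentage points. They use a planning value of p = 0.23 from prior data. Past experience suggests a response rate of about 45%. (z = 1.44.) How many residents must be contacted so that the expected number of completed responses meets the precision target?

Completed interviews needed: n₀ = 1.44² × 0.1771 / 0.035² ≈ 299.78 → 300.
At a 45% response rate, contacts needed = 300 / 0.45 ≈ 666.67 → 667.

667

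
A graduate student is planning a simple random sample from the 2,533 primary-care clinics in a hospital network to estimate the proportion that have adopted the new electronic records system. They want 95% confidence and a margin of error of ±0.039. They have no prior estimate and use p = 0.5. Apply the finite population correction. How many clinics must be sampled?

506

For 95% confidence, z = 1.960.
Unadjusted: n₀ = 1.960² × 0.50 × 0.50 / 0.039² ≈ 631.43, so n₀ = 632.
Finite population correction with N = 2,533: n = n₀ / (1 + (n₀−1)/N) = 632 / (1 + 631/2533) = 632 / 1.2491 ≈ 505.96.
Rounding up, n = 506.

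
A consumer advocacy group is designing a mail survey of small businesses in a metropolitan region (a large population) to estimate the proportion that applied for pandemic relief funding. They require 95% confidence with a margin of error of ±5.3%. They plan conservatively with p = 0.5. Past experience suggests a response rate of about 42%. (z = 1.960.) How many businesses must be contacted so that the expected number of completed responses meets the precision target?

Completed interviews needed: n₀ = 1.960² × 0.2500 / 0.053² ≈ 341.90 → 342.
At a 42% response rate, contacts needed = 342 / 0.42 ≈ 814.29 → 815.

815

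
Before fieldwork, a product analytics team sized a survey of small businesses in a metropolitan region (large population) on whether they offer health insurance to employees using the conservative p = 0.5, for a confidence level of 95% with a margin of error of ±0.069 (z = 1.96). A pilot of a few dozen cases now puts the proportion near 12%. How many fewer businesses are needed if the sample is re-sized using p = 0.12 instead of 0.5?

116

Conservative (p = 0.5): n = 1.96² × 0.25 / 0.069² ≈ 201.72 → 202.
Using p = 0.12: p(1−p) = 0.1056, so n = 1.96² × 0.1056 / 0.069² ≈ 85.21 → 86.
Reduction: 202 − 86 = 116.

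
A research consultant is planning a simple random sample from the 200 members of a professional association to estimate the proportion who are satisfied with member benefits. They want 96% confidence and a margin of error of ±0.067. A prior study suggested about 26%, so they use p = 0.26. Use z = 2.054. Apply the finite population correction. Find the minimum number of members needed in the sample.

Unadjusted: n₀ = 2.054² × 0.26 × 0.74 / 0.067² ≈ 180.82, so n₀ = 181.
Finite population correction with N = 200: n = n₀ / (1 + (n₀−1)/N) = 181 / (1 + 180/200) = 181 / 1.9000 ≈ 95.26.
Rounding up, n = 96.

96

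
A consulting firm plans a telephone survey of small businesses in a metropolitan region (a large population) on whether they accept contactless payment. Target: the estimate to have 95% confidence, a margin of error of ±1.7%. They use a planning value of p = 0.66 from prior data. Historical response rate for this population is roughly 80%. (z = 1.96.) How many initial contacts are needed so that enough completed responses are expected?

3729

Completed interviews needed: n₀ = 1.96² × 0.2244 / 0.017² ≈ 2982.89 → 2983.
At an 80% response rate, contacts needed = 2983 / 0.80 ≈ 3728.75 → 3729.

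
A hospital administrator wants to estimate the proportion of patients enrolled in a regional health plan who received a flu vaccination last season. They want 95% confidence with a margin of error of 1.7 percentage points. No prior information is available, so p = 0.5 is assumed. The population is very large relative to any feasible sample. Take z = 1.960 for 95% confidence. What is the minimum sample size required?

3324

With p = 0.5, p(1−p) = 0.25.
n = z²·p(1−p)/E² = 1.960² × 0.2500 / 0.017² = 3.8416 × 0.2500 / 0.000289 ≈ 3323.18.
Rounding up gives n = 3324.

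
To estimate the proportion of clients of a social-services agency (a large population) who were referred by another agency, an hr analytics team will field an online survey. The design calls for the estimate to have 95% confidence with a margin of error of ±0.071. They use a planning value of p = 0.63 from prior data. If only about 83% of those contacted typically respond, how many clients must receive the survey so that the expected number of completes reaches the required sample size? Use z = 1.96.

215

Completed interviews needed: n₀ = 1.96² × 0.2331 / 0.071² ≈ 177.64 → 178.
At an 83% response rate, contacts needed = 178 / 0.83 ≈ 214.46 → 215.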